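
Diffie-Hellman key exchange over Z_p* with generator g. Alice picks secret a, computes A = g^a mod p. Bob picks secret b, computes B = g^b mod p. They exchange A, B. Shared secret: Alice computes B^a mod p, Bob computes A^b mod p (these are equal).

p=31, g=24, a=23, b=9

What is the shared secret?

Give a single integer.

A = 24^23 mod 31  (bits of 23 = 10111)
  bit 0 = 1: r = r^2 * 24 mod 31 = 1^2 * 24 = 1*24 = 24
  bit 1 = 0: r = r^2 mod 31 = 24^2 = 18
  bit 2 = 1: r = r^2 * 24 mod 31 = 18^2 * 24 = 14*24 = 26
  bit 3 = 1: r = r^2 * 24 mod 31 = 26^2 * 24 = 25*24 = 11
  bit 4 = 1: r = r^2 * 24 mod 31 = 11^2 * 24 = 28*24 = 21
  -> A = 21
B = 24^9 mod 31  (bits of 9 = 1001)
  bit 0 = 1: r = r^2 * 24 mod 31 = 1^2 * 24 = 1*24 = 24
  bit 1 = 0: r = r^2 mod 31 = 24^2 = 18
  bit 2 = 0: r = r^2 mod 31 = 18^2 = 14
  bit 3 = 1: r = r^2 * 24 mod 31 = 14^2 * 24 = 10*24 = 23
  -> B = 23
s = B^a = 23^23 mod 31  (bits of 23 = 10111)
  bit 0 = 1: r = r^2 * 23 mod 31 = 1^2 * 23 = 1*23 = 23
  bit 1 = 0: r = r^2 mod 31 = 23^2 = 2
  bit 2 = 1: r = r^2 * 23 mod 31 = 2^2 * 23 = 4*23 = 30
  bit 3 = 1: r = r^2 * 23 mod 31 = 30^2 * 23 = 1*23 = 23
  bit 4 = 1: r = r^2 * 23 mod 31 = 23^2 * 23 = 2*23 = 15
  -> s = B^a = 15

Answer: 15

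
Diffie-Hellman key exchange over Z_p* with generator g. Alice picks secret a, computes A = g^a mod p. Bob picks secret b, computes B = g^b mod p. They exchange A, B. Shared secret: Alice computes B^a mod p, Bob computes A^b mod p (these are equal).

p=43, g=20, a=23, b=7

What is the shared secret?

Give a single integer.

A = 20^23 mod 43  (bits of 23 = 10111)
  bit 0 = 1: r = r^2 * 20 mod 43 = 1^2 * 20 = 1*20 = 20
  bit 1 = 0: r = r^2 mod 43 = 20^2 = 13
  bit 2 = 1: r = r^2 * 20 mod 43 = 13^2 * 20 = 40*20 = 26
  bit 3 = 1: r = r^2 * 20 mod 43 = 26^2 * 20 = 31*20 = 18
  bit 4 = 1: r = r^2 * 20 mod 43 = 18^2 * 20 = 23*20 = 30
  -> A = 30
B = 20^7 mod 43  (bits of 7 = 111)
  bit 0 = 1: r = r^2 * 20 mod 43 = 1^2 * 20 = 1*20 = 20
  bit 1 = 1: r = r^2 * 20 mod 43 = 20^2 * 20 = 13*20 = 2
  bit 2 = 1: r = r^2 * 20 mod 43 = 2^2 * 20 = 4*20 = 37
  -> B = 37
s = B^a = 37^23 mod 43  (bits of 23 = 10111)
  bit 0 = 1: r = r^2 * 37 mod 43 = 1^2 * 37 = 1*37 = 37
  bit 1 = 0: r = r^2 mod 43 = 37^2 = 36
  bit 2 = 1: r = r^2 * 37 mod 43 = 36^2 * 37 = 6*37 = 7
  bit 3 = 1: r = r^2 * 37 mod 43 = 7^2 * 37 = 6*37 = 7
  bit 4 = 1: r = r^2 * 37 mod 43 = 7^2 * 37 = 6*37 = 7
  -> s = B^a = 7

Answer: 7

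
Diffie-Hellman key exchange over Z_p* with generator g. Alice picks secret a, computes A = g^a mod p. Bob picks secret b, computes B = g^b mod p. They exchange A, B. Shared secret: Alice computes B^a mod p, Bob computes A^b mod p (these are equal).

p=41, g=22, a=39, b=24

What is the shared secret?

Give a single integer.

Answer: 16

Derivation:
A = 22^39 mod 41  (bits of 39 = 100111)
  bit 0 = 1: r = r^2 * 22 mod 41 = 1^2 * 22 = 1*22 = 22
  bit 1 = 0: r = r^2 mod 41 = 22^2 = 33
  bit 2 = 0: r = r^2 mod 41 = 33^2 = 23
  bit 3 = 1: r = r^2 * 22 mod 41 = 23^2 * 22 = 37*22 = 35
  bit 4 = 1: r = r^2 * 22 mod 41 = 35^2 * 22 = 36*22 = 13
  bit 5 = 1: r = r^2 * 22 mod 41 = 13^2 * 22 = 5*22 = 28
  -> A = 28
B = 22^24 mod 41  (bits of 24 = 11000)
  bit 0 = 1: r = r^2 * 22 mod 41 = 1^2 * 22 = 1*22 = 22
  bit 1 = 1: r = r^2 * 22 mod 41 = 22^2 * 22 = 33*22 = 29
  bit 2 = 0: r = r^2 mod 41 = 29^2 = 21
  bit 3 = 0: r = r^2 mod 41 = 21^2 = 31
  bit 4 = 0: r = r^2 mod 41 = 31^2 = 18
  -> B = 18
s = B^a = 18^39 mod 41  (bits of 39 = 100111)
  bit 0 = 1: r = r^2 * 18 mod 41 = 1^2 * 18 = 1*18 = 18
  bit 1 = 0: r = r^2 mod 41 = 18^2 = 37
  bit 2 = 0: r = r^2 mod 41 = 37^2 = 16
  bit 3 = 1: r = r^2 * 18 mod 41 = 16^2 * 18 = 10*18 = 16
  bit 4 = 1: r = r^2 * 18 mod 41 = 16^2 * 18 = 10*18 = 16
  bit 5 = 1: r = r^2 * 18 mod 41 = 16^2 * 18 = 10*18 = 16
  -> s = B^a = 16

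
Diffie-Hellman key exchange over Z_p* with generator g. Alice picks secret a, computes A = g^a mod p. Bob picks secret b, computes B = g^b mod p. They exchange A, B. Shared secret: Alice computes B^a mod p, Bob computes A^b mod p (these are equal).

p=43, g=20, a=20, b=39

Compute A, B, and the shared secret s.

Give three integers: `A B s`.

Answer: 15 22 41

Derivation:
A = 20^20 mod 43  (bits of 20 = 10100)
  bit 0 = 1: r = r^2 * 20 mod 43 = 1^2 * 20 = 1*20 = 20
  bit 1 = 0: r = r^2 mod 43 = 20^2 = 13
  bit 2 = 1: r = r^2 * 20 mod 43 = 13^2 * 20 = 40*20 = 26
  bit 3 = 0: r = r^2 mod 43 = 26^2 = 31
  bit 4 = 0: r = r^2 mod 43 = 31^2 = 15
  -> A = 15
B = 20^39 mod 43  (bits of 39 = 100111)
  bit 0 = 1: r = r^2 * 20 mod 43 = 1^2 * 20 = 1*20 = 20
  bit 1 = 0: r = r^2 mod 43 = 20^2 = 13
  bit 2 = 0: r = r^2 mod 43 = 13^2 = 40
  bit 3 = 1: r = r^2 * 20 mod 43 = 40^2 * 20 = 9*20 = 8
  bit 4 = 1: r = r^2 * 20 mod 43 = 8^2 * 20 = 21*20 = 33
  bit 5 = 1: r = r^2 * 20 mod 43 = 33^2 * 20 = 14*20 = 22
  -> B = 22
s = B^a = 22^20 mod 43  (bits of 20 = 10100)
  bit 0 = 1: r = r^2 * 22 mod 43 = 1^2 * 22 = 1*22 = 22
  bit 1 = 0: r = r^2 mod 43 = 22^2 = 11
  bit 2 = 1: r = r^2 * 22 mod 43 = 11^2 * 22 = 35*22 = 39
  bit 3 = 0: r = r^2 mod 43 = 39^2 = 16
  bit 4 = 0: r = r^2 mod 43 = 16^2 = 41
  -> s = B^a = 41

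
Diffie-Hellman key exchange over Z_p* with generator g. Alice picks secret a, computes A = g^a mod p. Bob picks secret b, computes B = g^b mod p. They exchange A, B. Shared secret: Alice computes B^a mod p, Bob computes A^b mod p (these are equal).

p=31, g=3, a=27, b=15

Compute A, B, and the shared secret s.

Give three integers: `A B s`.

Answer: 23 30 30

Derivation:
A = 3^27 mod 31  (bits of 27 = 11011)
  bit 0 = 1: r = r^2 * 3 mod 31 = 1^2 * 3 = 1*3 = 3
  bit 1 = 1: r = r^2 * 3 mod 31 = 3^2 * 3 = 9*3 = 27
  bit 2 = 0: r = r^2 mod 31 = 27^2 = 16
  bit 3 = 1: r = r^2 * 3 mod 31 = 16^2 * 3 = 8*3 = 24
  bit 4 = 1: r = r^2 * 3 mod 31 = 24^2 * 3 = 18*3 = 23
  -> A = 23
B = 3^15 mod 31  (bits of 15 = 1111)
  bit 0 = 1: r = r^2 * 3 mod 31 = 1^2 * 3 = 1*3 = 3
  bit 1 = 1: r = r^2 * 3 mod 31 = 3^2 * 3 = 9*3 = 27
  bit 2 = 1: r = r^2 * 3 mod 31 = 27^2 * 3 = 16*3 = 17
  bit 3 = 1: r = r^2 * 3 mod 31 = 17^2 * 3 = 10*3 = 30
  -> B = 30
s = B^a = 30^27 mod 31  (bits of 27 = 11011)
  bit 0 = 1: r = r^2 * 30 mod 31 = 1^2 * 30 = 1*30 = 30
  bit 1 = 1: r = r^2 * 30 mod 31 = 30^2 * 30 = 1*30 = 30
  bit 2 = 0: r = r^2 mod 31 = 30^2 = 1
  bit 3 = 1: r = r^2 * 30 mod 31 = 1^2 * 30 = 1*30 = 30
  bit 4 = 1: r = r^2 * 30 mod 31 = 30^2 * 30 = 1*30 = 30
  -> s = B^a = 30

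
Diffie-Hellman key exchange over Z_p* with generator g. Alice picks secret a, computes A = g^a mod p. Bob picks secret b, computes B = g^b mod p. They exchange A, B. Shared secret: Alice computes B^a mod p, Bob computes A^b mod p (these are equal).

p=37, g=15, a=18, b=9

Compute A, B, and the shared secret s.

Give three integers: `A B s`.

Answer: 36 31 36

Derivation:
A = 15^18 mod 37  (bits of 18 = 10010)
  bit 0 = 1: r = r^2 * 15 mod 37 = 1^2 * 15 = 1*15 = 15
  bit 1 = 0: r = r^2 mod 37 = 15^2 = 3
  bit 2 = 0: r = r^2 mod 37 = 3^2 = 9
  bit 3 = 1: r = r^2 * 15 mod 37 = 9^2 * 15 = 7*15 = 31
  bit 4 = 0: r = r^2 mod 37 = 31^2 = 36
  -> A = 36
B = 15^9 mod 37  (bits of 9 = 1001)
  bit 0 = 1: r = r^2 * 15 mod 37 = 1^2 * 15 = 1*15 = 15
  bit 1 = 0: r = r^2 mod 37 = 15^2 = 3
  bit 2 = 0: r = r^2 mod 37 = 3^2 = 9
  bit 3 = 1: r = r^2 * 15 mod 37 = 9^2 * 15 = 7*15 = 31
  -> B = 31
s = B^a = 31^18 mod 37  (bits of 18 = 10010)
  bit 0 = 1: r = r^2 * 31 mod 37 = 1^2 * 31 = 1*31 = 31
  bit 1 = 0: r = r^2 mod 37 = 31^2 = 36
  bit 2 = 0: r = r^2 mod 37 = 36^2 = 1
  bit 3 = 1: r = r^2 * 31 mod 37 = 1^2 * 31 = 1*31 = 31
  bit 4 = 0: r = r^2 mod 37 = 31^2 = 36
  -> s = B^a = 36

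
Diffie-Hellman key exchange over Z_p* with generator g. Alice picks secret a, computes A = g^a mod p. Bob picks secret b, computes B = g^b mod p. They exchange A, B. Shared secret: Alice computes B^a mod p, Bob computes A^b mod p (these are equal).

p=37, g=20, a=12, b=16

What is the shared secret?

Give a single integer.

Answer: 26

Derivation:
A = 20^12 mod 37  (bits of 12 = 1100)
  bit 0 = 1: r = r^2 * 20 mod 37 = 1^2 * 20 = 1*20 = 20
  bit 1 = 1: r = r^2 * 20 mod 37 = 20^2 * 20 = 30*20 = 8
  bit 2 = 0: r = r^2 mod 37 = 8^2 = 27
  bit 3 = 0: r = r^2 mod 37 = 27^2 = 26
  -> A = 26
B = 20^16 mod 37  (bits of 16 = 10000)
  bit 0 = 1: r = r^2 * 20 mod 37 = 1^2 * 20 = 1*20 = 20
  bit 1 = 0: r = r^2 mod 37 = 20^2 = 30
  bit 2 = 0: r = r^2 mod 37 = 30^2 = 12
  bit 3 = 0: r = r^2 mod 37 = 12^2 = 33
  bit 4 = 0: r = r^2 mod 37 = 33^2 = 16
  -> B = 16
s = B^a = 16^12 mod 37  (bits of 12 = 1100)
  bit 0 = 1: r = r^2 * 16 mod 37 = 1^2 * 16 = 1*16 = 16
  bit 1 = 1: r = r^2 * 16 mod 37 = 16^2 * 16 = 34*16 = 26
  bit 2 = 0: r = r^2 mod 37 = 26^2 = 10
  bit 3 = 0: r = r^2 mod 37 = 10^2 = 26
  -> s = B^a = 26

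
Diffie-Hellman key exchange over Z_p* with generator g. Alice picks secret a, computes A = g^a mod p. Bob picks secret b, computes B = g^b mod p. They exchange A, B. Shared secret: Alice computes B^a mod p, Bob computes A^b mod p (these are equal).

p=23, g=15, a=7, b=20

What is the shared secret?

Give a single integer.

A = 15^7 mod 23  (bits of 7 = 111)
  bit 0 = 1: r = r^2 * 15 mod 23 = 1^2 * 15 = 1*15 = 15
  bit 1 = 1: r = r^2 * 15 mod 23 = 15^2 * 15 = 18*15 = 17
  bit 2 = 1: r = r^2 * 15 mod 23 = 17^2 * 15 = 13*15 = 11
  -> A = 11
B = 15^20 mod 23  (bits of 20 = 10100)
  bit 0 = 1: r = r^2 * 15 mod 23 = 1^2 * 15 = 1*15 = 15
  bit 1 = 0: r = r^2 mod 23 = 15^2 = 18
  bit 2 = 1: r = r^2 * 15 mod 23 = 18^2 * 15 = 2*15 = 7
  bit 3 = 0: r = r^2 mod 23 = 7^2 = 3
  bit 4 = 0: r = r^2 mod 23 = 3^2 = 9
  -> B = 9
s = B^a = 9^7 mod 23  (bits of 7 = 111)
  bit 0 = 1: r = r^2 * 9 mod 23 = 1^2 * 9 = 1*9 = 9
  bit 1 = 1: r = r^2 * 9 mod 23 = 9^2 * 9 = 12*9 = 16
  bit 2 = 1: r = r^2 * 9 mod 23 = 16^2 * 9 = 3*9 = 4
  -> s = B^a = 4

Answer: 4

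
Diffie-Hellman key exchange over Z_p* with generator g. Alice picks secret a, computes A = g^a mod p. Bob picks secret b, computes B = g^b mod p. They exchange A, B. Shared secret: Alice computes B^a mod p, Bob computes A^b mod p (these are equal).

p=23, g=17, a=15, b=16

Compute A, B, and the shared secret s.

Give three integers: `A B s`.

Answer: 15 2 16

Derivation:
A = 17^15 mod 23  (bits of 15 = 1111)
  bit 0 = 1: r = r^2 * 17 mod 23 = 1^2 * 17 = 1*17 = 17
  bit 1 = 1: r = r^2 * 17 mod 23 = 17^2 * 17 = 13*17 = 14
  bit 2 = 1: r = r^2 * 17 mod 23 = 14^2 * 17 = 12*17 = 20
  bit 3 = 1: r = r^2 * 17 mod 23 = 20^2 * 17 = 9*17 = 15
  -> A = 15
B = 17^16 mod 23  (bits of 16 = 10000)
  bit 0 = 1: r = r^2 * 17 mod 23 = 1^2 * 17 = 1*17 = 17
  bit 1 = 0: r = r^2 mod 23 = 17^2 = 13
  bit 2 = 0: r = r^2 mod 23 = 13^2 = 8
  bit 3 = 0: r = r^2 mod 23 = 8^2 = 18
  bit 4 = 0: r = r^2 mod 23 = 18^2 = 2
  -> B = 2
s = B^a = 2^15 mod 23  (bits of 15 = 1111)
  bit 0 = 1: r = r^2 * 2 mod 23 = 1^2 * 2 = 1*2 = 2
  bit 1 = 1: r = r^2 * 2 mod 23 = 2^2 * 2 = 4*2 = 8
  bit 2 = 1: r = r^2 * 2 mod 23 = 8^2 * 2 = 18*2 = 13
  bit 3 = 1: r = r^2 * 2 mod 23 = 13^2 * 2 = 8*2 = 16
  -> s = B^a = 16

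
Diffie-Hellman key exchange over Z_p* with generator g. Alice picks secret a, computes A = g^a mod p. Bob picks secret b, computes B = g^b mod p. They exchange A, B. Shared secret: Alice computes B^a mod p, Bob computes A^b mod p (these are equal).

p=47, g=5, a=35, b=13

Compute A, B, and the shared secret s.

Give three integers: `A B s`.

Answer: 29 43 45

Derivation:
A = 5^35 mod 47  (bits of 35 = 100011)
  bit 0 = 1: r = r^2 * 5 mod 47 = 1^2 * 5 = 1*5 = 5
  bit 1 = 0: r = r^2 mod 47 = 5^2 = 25
  bit 2 = 0: r = r^2 mod 47 = 25^2 = 14
  bit 3 = 0: r = r^2 mod 47 = 14^2 = 8
  bit 4 = 1: r = r^2 * 5 mod 47 = 8^2 * 5 = 17*5 = 38
  bit 5 = 1: r = r^2 * 5 mod 47 = 38^2 * 5 = 34*5 = 29
  -> A = 29
B = 5^13 mod 47  (bits of 13 = 1101)
  bit 0 = 1: r = r^2 * 5 mod 47 = 1^2 * 5 = 1*5 = 5
  bit 1 = 1: r = r^2 * 5 mod 47 = 5^2 * 5 = 25*5 = 31
  bit 2 = 0: r = r^2 mod 47 = 31^2 = 21
  bit 3 = 1: r = r^2 * 5 mod 47 = 21^2 * 5 = 18*5 = 43
  -> B = 43
s = B^a = 43^35 mod 47  (bits of 35 = 100011)
  bit 0 = 1: r = r^2 * 43 mod 47 = 1^2 * 43 = 1*43 = 43
  bit 1 = 0: r = r^2 mod 47 = 43^2 = 16
  bit 2 = 0: r = r^2 mod 47 = 16^2 = 21
  bit 3 = 0: r = r^2 mod 47 = 21^2 = 18
  bit 4 = 1: r = r^2 * 43 mod 47 = 18^2 * 43 = 42*43 = 20
  bit 5 = 1: r = r^2 * 43 mod 47 = 20^2 * 43 = 24*43 = 45
  -> s = B^a = 45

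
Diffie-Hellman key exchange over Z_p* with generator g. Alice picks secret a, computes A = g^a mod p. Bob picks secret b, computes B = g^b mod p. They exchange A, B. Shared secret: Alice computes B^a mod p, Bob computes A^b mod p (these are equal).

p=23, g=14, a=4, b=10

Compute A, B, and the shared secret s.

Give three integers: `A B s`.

A = 14^4 mod 23  (bits of 4 = 100)
  bit 0 = 1: r = r^2 * 14 mod 23 = 1^2 * 14 = 1*14 = 14
  bit 1 = 0: r = r^2 mod 23 = 14^2 = 12
  bit 2 = 0: r = r^2 mod 23 = 12^2 = 6
  -> A = 6
B = 14^10 mod 23  (bits of 10 = 1010)
  bit 0 = 1: r = r^2 * 14 mod 23 = 1^2 * 14 = 1*14 = 14
  bit 1 = 0: r = r^2 mod 23 = 14^2 = 12
  bit 2 = 1: r = r^2 * 14 mod 23 = 12^2 * 14 = 6*14 = 15
  bit 3 = 0: r = r^2 mod 23 = 15^2 = 18
  -> B = 18
s = B^a = 18^4 mod 23  (bits of 4 = 100)
  bit 0 = 1: r = r^2 * 18 mod 23 = 1^2 * 18 = 1*18 = 18
  bit 1 = 0: r = r^2 mod 23 = 18^2 = 2
  bit 2 = 0: r = r^2 mod 23 = 2^2 = 4
  -> s = B^a = 4

Answer: 6 18 4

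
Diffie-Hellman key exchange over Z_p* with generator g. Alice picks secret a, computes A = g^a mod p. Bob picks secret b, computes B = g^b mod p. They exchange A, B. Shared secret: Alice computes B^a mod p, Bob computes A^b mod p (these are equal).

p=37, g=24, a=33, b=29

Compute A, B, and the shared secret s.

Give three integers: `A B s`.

Answer: 29 15 14

Derivation:
A = 24^33 mod 37  (bits of 33 = 100001)
  bit 0 = 1: r = r^2 * 24 mod 37 = 1^2 * 24 = 1*24 = 24
  bit 1 = 0: r = r^2 mod 37 = 24^2 = 21
  bit 2 = 0: r = r^2 mod 37 = 21^2 = 34
  bit 3 = 0: r = r^2 mod 37 = 34^2 = 9
  bit 4 = 0: r = r^2 mod 37 = 9^2 = 7
  bit 5 = 1: r = r^2 * 24 mod 37 = 7^2 * 24 = 12*24 = 29
  -> A = 29
B = 24^29 mod 37  (bits of 29 = 11101)
  bit 0 = 1: r = r^2 * 24 mod 37 = 1^2 * 24 = 1*24 = 24
  bit 1 = 1: r = r^2 * 24 mod 37 = 24^2 * 24 = 21*24 = 23
  bit 2 = 1: r = r^2 * 24 mod 37 = 23^2 * 24 = 11*24 = 5
  bit 3 = 0: r = r^2 mod 37 = 5^2 = 25
  bit 4 = 1: r = r^2 * 24 mod 37 = 25^2 * 24 = 33*24 = 15
  -> B = 15
s = B^a = 15^33 mod 37  (bits of 33 = 100001)
  bit 0 = 1: r = r^2 * 15 mod 37 = 1^2 * 15 = 1*15 = 15
  bit 1 = 0: r = r^2 mod 37 = 15^2 = 3
  bit 2 = 0: r = r^2 mod 37 = 3^2 = 9
  bit 3 = 0: r = r^2 mod 37 = 9^2 = 7
  bit 4 = 0: r = r^2 mod 37 = 7^2 = 12
  bit 5 = 1: r = r^2 * 15 mod 37 = 12^2 * 15 = 33*15 = 14
  -> s = B^a = 14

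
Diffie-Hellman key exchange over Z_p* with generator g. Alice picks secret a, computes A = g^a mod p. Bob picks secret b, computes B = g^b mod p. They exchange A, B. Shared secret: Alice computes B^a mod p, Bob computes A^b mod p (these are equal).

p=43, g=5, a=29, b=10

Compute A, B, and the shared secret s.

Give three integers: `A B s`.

Answer: 30 24 15

Derivation:
A = 5^29 mod 43  (bits of 29 = 11101)
  bit 0 = 1: r = r^2 * 5 mod 43 = 1^2 * 5 = 1*5 = 5
  bit 1 = 1: r = r^2 * 5 mod 43 = 5^2 * 5 = 25*5 = 39
  bit 2 = 1: r = r^2 * 5 mod 43 = 39^2 * 5 = 16*5 = 37
  bit 3 = 0: r = r^2 mod 43 = 37^2 = 36
  bit 4 = 1: r = r^2 * 5 mod 43 = 36^2 * 5 = 6*5 = 30
  -> A = 30
B = 5^10 mod 43  (bits of 10 = 1010)
  bit 0 = 1: r = r^2 * 5 mod 43 = 1^2 * 5 = 1*5 = 5
  bit 1 = 0: r = r^2 mod 43 = 5^2 = 25
  bit 2 = 1: r = r^2 * 5 mod 43 = 25^2 * 5 = 23*5 = 29
  bit 3 = 0: r = r^2 mod 43 = 29^2 = 24
  -> B = 24
s = B^a = 24^29 mod 43  (bits of 29 = 11101)
  bit 0 = 1: r = r^2 * 24 mod 43 = 1^2 * 24 = 1*24 = 24
  bit 1 = 1: r = r^2 * 24 mod 43 = 24^2 * 24 = 17*24 = 21
  bit 2 = 1: r = r^2 * 24 mod 43 = 21^2 * 24 = 11*24 = 6
  bit 3 = 0: r = r^2 mod 43 = 6^2 = 36
  bit 4 = 1: r = r^2 * 24 mod 43 = 36^2 * 24 = 6*24 = 15
  -> s = B^a = 15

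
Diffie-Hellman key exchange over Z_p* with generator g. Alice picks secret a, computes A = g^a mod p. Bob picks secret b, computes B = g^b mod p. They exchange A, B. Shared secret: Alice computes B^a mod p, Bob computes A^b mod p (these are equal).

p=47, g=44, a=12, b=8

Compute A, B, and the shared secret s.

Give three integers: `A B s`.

A = 44^12 mod 47  (bits of 12 = 1100)
  bit 0 = 1: r = r^2 * 44 mod 47 = 1^2 * 44 = 1*44 = 44
  bit 1 = 1: r = r^2 * 44 mod 47 = 44^2 * 44 = 9*44 = 20
  bit 2 = 0: r = r^2 mod 47 = 20^2 = 24
  bit 3 = 0: r = r^2 mod 47 = 24^2 = 12
  -> A = 12
B = 44^8 mod 47  (bits of 8 = 1000)
  bit 0 = 1: r = r^2 * 44 mod 47 = 1^2 * 44 = 1*44 = 44
  bit 1 = 0: r = r^2 mod 47 = 44^2 = 9
  bit 2 = 0: r = r^2 mod 47 = 9^2 = 34
  bit 3 = 0: r = r^2 mod 47 = 34^2 = 28
  -> B = 28
s = B^a = 28^12 mod 47  (bits of 12 = 1100)
  bit 0 = 1: r = r^2 * 28 mod 47 = 1^2 * 28 = 1*28 = 28
  bit 1 = 1: r = r^2 * 28 mod 47 = 28^2 * 28 = 32*28 = 3
  bit 2 = 0: r = r^2 mod 47 = 3^2 = 9
  bit 3 = 0: r = r^2 mod 47 = 9^2 = 34
  -> s = B^a = 34

Answer: 12 28 34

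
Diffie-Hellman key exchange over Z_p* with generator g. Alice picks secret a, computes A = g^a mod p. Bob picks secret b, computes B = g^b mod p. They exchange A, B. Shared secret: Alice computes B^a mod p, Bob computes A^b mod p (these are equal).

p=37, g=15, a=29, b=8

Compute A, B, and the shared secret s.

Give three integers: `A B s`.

A = 15^29 mod 37  (bits of 29 = 11101)
  bit 0 = 1: r = r^2 * 15 mod 37 = 1^2 * 15 = 1*15 = 15
  bit 1 = 1: r = r^2 * 15 mod 37 = 15^2 * 15 = 3*15 = 8
  bit 2 = 1: r = r^2 * 15 mod 37 = 8^2 * 15 = 27*15 = 35
  bit 3 = 0: r = r^2 mod 37 = 35^2 = 4
  bit 4 = 1: r = r^2 * 15 mod 37 = 4^2 * 15 = 16*15 = 18
  -> A = 18
B = 15^8 mod 37  (bits of 8 = 1000)
  bit 0 = 1: r = r^2 * 15 mod 37 = 1^2 * 15 = 1*15 = 15
  bit 1 = 0: r = r^2 mod 37 = 15^2 = 3
  bit 2 = 0: r = r^2 mod 37 = 3^2 = 9
  bit 3 = 0: r = r^2 mod 37 = 9^2 = 7
  -> B = 7
s = B^a = 7^29 mod 37  (bits of 29 = 11101)
  bit 0 = 1: r = r^2 * 7 mod 37 = 1^2 * 7 = 1*7 = 7
  bit 1 = 1: r = r^2 * 7 mod 37 = 7^2 * 7 = 12*7 = 10
  bit 2 = 1: r = r^2 * 7 mod 37 = 10^2 * 7 = 26*7 = 34
  bit 3 = 0: r = r^2 mod 37 = 34^2 = 9
  bit 4 = 1: r = r^2 * 7 mod 37 = 9^2 * 7 = 7*7 = 12
  -> s = B^a = 12

Answer: 18 7 12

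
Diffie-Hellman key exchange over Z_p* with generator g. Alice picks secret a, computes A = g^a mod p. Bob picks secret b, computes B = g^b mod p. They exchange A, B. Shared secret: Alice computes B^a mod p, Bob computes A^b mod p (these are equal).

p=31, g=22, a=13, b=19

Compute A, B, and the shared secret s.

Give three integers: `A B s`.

Answer: 13 11 21

Derivation:
A = 22^13 mod 31  (bits of 13 = 1101)
  bit 0 = 1: r = r^2 * 22 mod 31 = 1^2 * 22 = 1*22 = 22
  bit 1 = 1: r = r^2 * 22 mod 31 = 22^2 * 22 = 19*22 = 15
  bit 2 = 0: r = r^2 mod 31 = 15^2 = 8
  bit 3 = 1: r = r^2 * 22 mod 31 = 8^2 * 22 = 2*22 = 13
  -> A = 13
B = 22^19 mod 31  (bits of 19 = 10011)
  bit 0 = 1: r = r^2 * 22 mod 31 = 1^2 * 22 = 1*22 = 22
  bit 1 = 0: r = r^2 mod 31 = 22^2 = 19
  bit 2 = 0: r = r^2 mod 31 = 19^2 = 20
  bit 3 = 1: r = r^2 * 22 mod 31 = 20^2 * 22 = 28*22 = 27
  bit 4 = 1: r = r^2 * 22 mod 31 = 27^2 * 22 = 16*22 = 11
  -> B = 11
s = B^a = 11^13 mod 31  (bits of 13 = 1101)
  bit 0 = 1: r = r^2 * 11 mod 31 = 1^2 * 11 = 1*11 = 11
  bit 1 = 1: r = r^2 * 11 mod 31 = 11^2 * 11 = 28*11 = 29
  bit 2 = 0: r = r^2 mod 31 = 29^2 = 4
  bit 3 = 1: r = r^2 * 11 mod 31 = 4^2 * 11 = 16*11 = 21
  -> s = B^a = 21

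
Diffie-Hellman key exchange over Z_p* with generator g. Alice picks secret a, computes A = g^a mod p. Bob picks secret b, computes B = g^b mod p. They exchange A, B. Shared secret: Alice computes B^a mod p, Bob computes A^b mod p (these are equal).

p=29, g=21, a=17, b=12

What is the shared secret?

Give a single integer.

A = 21^17 mod 29  (bits of 17 = 10001)
  bit 0 = 1: r = r^2 * 21 mod 29 = 1^2 * 21 = 1*21 = 21
  bit 1 = 0: r = r^2 mod 29 = 21^2 = 6
  bit 2 = 0: r = r^2 mod 29 = 6^2 = 7
  bit 3 = 0: r = r^2 mod 29 = 7^2 = 20
  bit 4 = 1: r = r^2 * 21 mod 29 = 20^2 * 21 = 23*21 = 19
  -> A = 19
B = 21^12 mod 29  (bits of 12 = 1100)
  bit 0 = 1: r = r^2 * 21 mod 29 = 1^2 * 21 = 1*21 = 21
  bit 1 = 1: r = r^2 * 21 mod 29 = 21^2 * 21 = 6*21 = 10
  bit 2 = 0: r = r^2 mod 29 = 10^2 = 13
  bit 3 = 0: r = r^2 mod 29 = 13^2 = 24
  -> B = 24
s = B^a = 24^17 mod 29  (bits of 17 = 10001)
  bit 0 = 1: r = r^2 * 24 mod 29 = 1^2 * 24 = 1*24 = 24
  bit 1 = 0: r = r^2 mod 29 = 24^2 = 25
  bit 2 = 0: r = r^2 mod 29 = 25^2 = 16
  bit 3 = 0: r = r^2 mod 29 = 16^2 = 24
  bit 4 = 1: r = r^2 * 24 mod 29 = 24^2 * 24 = 25*24 = 20
  -> s = B^a = 20

Answer: 20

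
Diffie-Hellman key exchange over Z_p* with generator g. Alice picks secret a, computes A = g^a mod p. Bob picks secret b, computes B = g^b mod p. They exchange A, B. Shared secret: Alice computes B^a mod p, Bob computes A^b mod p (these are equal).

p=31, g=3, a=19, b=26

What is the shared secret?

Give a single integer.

A = 3^19 mod 31  (bits of 19 = 10011)
  bit 0 = 1: r = r^2 * 3 mod 31 = 1^2 * 3 = 1*3 = 3
  bit 1 = 0: r = r^2 mod 31 = 3^2 = 9
  bit 2 = 0: r = r^2 mod 31 = 9^2 = 19
  bit 3 = 1: r = r^2 * 3 mod 31 = 19^2 * 3 = 20*3 = 29
  bit 4 = 1: r = r^2 * 3 mod 31 = 29^2 * 3 = 4*3 = 12
  -> A = 12
B = 3^26 mod 31  (bits of 26 = 11010)
  bit 0 = 1: r = r^2 * 3 mod 31 = 1^2 * 3 = 1*3 = 3
  bit 1 = 1: r = r^2 * 3 mod 31 = 3^2 * 3 = 9*3 = 27
  bit 2 = 0: r = r^2 mod 31 = 27^2 = 16
  bit 3 = 1: r = r^2 * 3 mod 31 = 16^2 * 3 = 8*3 = 24
  bit 4 = 0: r = r^2 mod 31 = 24^2 = 18
  -> B = 18
s = B^a = 18^19 mod 31  (bits of 19 = 10011)
  bit 0 = 1: r = r^2 * 18 mod 31 = 1^2 * 18 = 1*18 = 18
  bit 1 = 0: r = r^2 mod 31 = 18^2 = 14
  bit 2 = 0: r = r^2 mod 31 = 14^2 = 10
  bit 3 = 1: r = r^2 * 18 mod 31 = 10^2 * 18 = 7*18 = 2
  bit 4 = 1: r = r^2 * 18 mod 31 = 2^2 * 18 = 4*18 = 10
  -> s = B^a = 10

Answer: 10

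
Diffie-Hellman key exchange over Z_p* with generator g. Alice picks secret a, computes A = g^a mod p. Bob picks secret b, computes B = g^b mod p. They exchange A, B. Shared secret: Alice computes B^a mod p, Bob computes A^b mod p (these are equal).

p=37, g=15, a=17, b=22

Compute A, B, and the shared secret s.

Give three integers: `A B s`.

Answer: 32 28 4

Derivation:
A = 15^17 mod 37  (bits of 17 = 10001)
  bit 0 = 1: r = r^2 * 15 mod 37 = 1^2 * 15 = 1*15 = 15
  bit 1 = 0: r = r^2 mod 37 = 15^2 = 3
  bit 2 = 0: r = r^2 mod 37 = 3^2 = 9
  bit 3 = 0: r = r^2 mod 37 = 9^2 = 7
  bit 4 = 1: r = r^2 * 15 mod 37 = 7^2 * 15 = 12*15 = 32
  -> A = 32
B = 15^22 mod 37  (bits of 22 = 10110)
  bit 0 = 1: r = r^2 * 15 mod 37 = 1^2 * 15 = 1*15 = 15
  bit 1 = 0: r = r^2 mod 37 = 15^2 = 3
  bit 2 = 1: r = r^2 * 15 mod 37 = 3^2 * 15 = 9*15 = 24
  bit 3 = 1: r = r^2 * 15 mod 37 = 24^2 * 15 = 21*15 = 19
  bit 4 = 0: r = r^2 mod 37 = 19^2 = 28
  -> B = 28
s = B^a = 28^17 mod 37  (bits of 17 = 10001)
  bit 0 = 1: r = r^2 * 28 mod 37 = 1^2 * 28 = 1*28 = 28
  bit 1 = 0: r = r^2 mod 37 = 28^2 = 7
  bit 2 = 0: r = r^2 mod 37 = 7^2 = 12
  bit 3 = 0: r = r^2 mod 37 = 12^2 = 33
  bit 4 = 1: r = r^2 * 28 mod 37 = 33^2 * 28 = 16*28 = 4
  -> s = B^a = 4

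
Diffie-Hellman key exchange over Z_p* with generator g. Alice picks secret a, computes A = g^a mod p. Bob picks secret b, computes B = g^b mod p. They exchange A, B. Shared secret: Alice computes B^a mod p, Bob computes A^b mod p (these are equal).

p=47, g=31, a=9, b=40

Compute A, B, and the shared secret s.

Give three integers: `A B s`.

A = 31^9 mod 47  (bits of 9 = 1001)
  bit 0 = 1: r = r^2 * 31 mod 47 = 1^2 * 31 = 1*31 = 31
  bit 1 = 0: r = r^2 mod 47 = 31^2 = 21
  bit 2 = 0: r = r^2 mod 47 = 21^2 = 18
  bit 3 = 1: r = r^2 * 31 mod 47 = 18^2 * 31 = 42*31 = 33
  -> A = 33
B = 31^40 mod 47  (bits of 40 = 101000)
  bit 0 = 1: r = r^2 * 31 mod 47 = 1^2 * 31 = 1*31 = 31
  bit 1 = 0: r = r^2 mod 47 = 31^2 = 21
  bit 2 = 1: r = r^2 * 31 mod 47 = 21^2 * 31 = 18*31 = 41
  bit 3 = 0: r = r^2 mod 47 = 41^2 = 36
  bit 4 = 0: r = r^2 mod 47 = 36^2 = 27
  bit 5 = 0: r = r^2 mod 47 = 27^2 = 24
  -> B = 24
s = B^a = 24^9 mod 47  (bits of 9 = 1001)
  bit 0 = 1: r = r^2 * 24 mod 47 = 1^2 * 24 = 1*24 = 24
  bit 1 = 0: r = r^2 mod 47 = 24^2 = 12
  bit 2 = 0: r = r^2 mod 47 = 12^2 = 3
  bit 3 = 1: r = r^2 * 24 mod 47 = 3^2 * 24 = 9*24 = 28
  -> s = B^a = 28

Answer: 33 24 28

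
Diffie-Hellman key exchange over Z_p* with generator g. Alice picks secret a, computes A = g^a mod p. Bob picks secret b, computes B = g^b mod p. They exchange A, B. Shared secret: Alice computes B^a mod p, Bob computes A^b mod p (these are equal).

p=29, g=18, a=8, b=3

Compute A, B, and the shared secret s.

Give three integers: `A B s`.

Answer: 16 3 7

Derivation:
A = 18^8 mod 29  (bits of 8 = 1000)
  bit 0 = 1: r = r^2 * 18 mod 29 = 1^2 * 18 = 1*18 = 18
  bit 1 = 0: r = r^2 mod 29 = 18^2 = 5
  bit 2 = 0: r = r^2 mod 29 = 5^2 = 25
  bit 3 = 0: r = r^2 mod 29 = 25^2 = 16
  -> A = 16
B = 18^3 mod 29  (bits of 3 = 11)
  bit 0 = 1: r = r^2 * 18 mod 29 = 1^2 * 18 = 1*18 = 18
  bit 1 = 1: r = r^2 * 18 mod 29 = 18^2 * 18 = 5*18 = 3
  -> B = 3
s = B^a = 3^8 mod 29  (bits of 8 = 1000)
  bit 0 = 1: r = r^2 * 3 mod 29 = 1^2 * 3 = 1*3 = 3
  bit 1 = 0: r = r^2 mod 29 = 3^2 = 9
  bit 2 = 0: r = r^2 mod 29 = 9^2 = 23
  bit 3 = 0: r = r^2 mod 29 = 23^2 = 7
  -> s = B^a = 7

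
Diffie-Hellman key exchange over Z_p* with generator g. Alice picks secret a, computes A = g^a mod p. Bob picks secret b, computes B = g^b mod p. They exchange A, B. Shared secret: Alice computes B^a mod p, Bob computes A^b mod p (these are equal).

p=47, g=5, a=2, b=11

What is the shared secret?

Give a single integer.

A = 5^2 mod 47  (bits of 2 = 10)
  bit 0 = 1: r = r^2 * 5 mod 47 = 1^2 * 5 = 1*5 = 5
  bit 1 = 0: r = r^2 mod 47 = 5^2 = 25
  -> A = 25
B = 5^11 mod 47  (bits of 11 = 1011)
  bit 0 = 1: r = r^2 * 5 mod 47 = 1^2 * 5 = 1*5 = 5
  bit 1 = 0: r = r^2 mod 47 = 5^2 = 25
  bit 2 = 1: r = r^2 * 5 mod 47 = 25^2 * 5 = 14*5 = 23
  bit 3 = 1: r = r^2 * 5 mod 47 = 23^2 * 5 = 12*5 = 13
  -> B = 13
s = B^a = 13^2 mod 47  (bits of 2 = 10)
  bit 0 = 1: r = r^2 * 13 mod 47 = 1^2 * 13 = 1*13 = 13
  bit 1 = 0: r = r^2 mod 47 = 13^2 = 28
  -> s = B^a = 28

Answer: 28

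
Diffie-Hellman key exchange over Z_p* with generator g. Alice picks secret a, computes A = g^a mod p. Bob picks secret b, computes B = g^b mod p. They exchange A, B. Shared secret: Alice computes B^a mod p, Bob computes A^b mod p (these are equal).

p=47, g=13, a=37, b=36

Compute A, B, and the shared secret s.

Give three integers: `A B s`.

Answer: 30 24 42

Derivation:
A = 13^37 mod 47  (bits of 37 = 100101)
  bit 0 = 1: r = r^2 * 13 mod 47 = 1^2 * 13 = 1*13 = 13
  bit 1 = 0: r = r^2 mod 47 = 13^2 = 28
  bit 2 = 0: r = r^2 mod 47 = 28^2 = 32
  bit 3 = 1: r = r^2 * 13 mod 47 = 32^2 * 13 = 37*13 = 11
  bit 4 = 0: r = r^2 mod 47 = 11^2 = 27
  bit 5 = 1: r = r^2 * 13 mod 47 = 27^2 * 13 = 24*13 = 30
  -> A = 30
B = 13^36 mod 47  (bits of 36 = 100100)
  bit 0 = 1: r = r^2 * 13 mod 47 = 1^2 * 13 = 1*13 = 13
  bit 1 = 0: r = r^2 mod 47 = 13^2 = 28
  bit 2 = 0: r = r^2 mod 47 = 28^2 = 32
  bit 3 = 1: r = r^2 * 13 mod 47 = 32^2 * 13 = 37*13 = 11
  bit 4 = 0: r = r^2 mod 47 = 11^2 = 27
  bit 5 = 0: r = r^2 mod 47 = 27^2 = 24
  -> B = 24
s = B^a = 24^37 mod 47  (bits of 37 = 100101)
  bit 0 = 1: r = r^2 * 24 mod 47 = 1^2 * 24 = 1*24 = 24
  bit 1 = 0: r = r^2 mod 47 = 24^2 = 12
  bit 2 = 0: r = r^2 mod 47 = 12^2 = 3
  bit 3 = 1: r = r^2 * 24 mod 47 = 3^2 * 24 = 9*24 = 28
  bit 4 = 0: r = r^2 mod 47 = 28^2 = 32
  bit 5 = 1: r = r^2 * 24 mod 47 = 32^2 * 24 = 37*24 = 42
  -> s = B^a = 42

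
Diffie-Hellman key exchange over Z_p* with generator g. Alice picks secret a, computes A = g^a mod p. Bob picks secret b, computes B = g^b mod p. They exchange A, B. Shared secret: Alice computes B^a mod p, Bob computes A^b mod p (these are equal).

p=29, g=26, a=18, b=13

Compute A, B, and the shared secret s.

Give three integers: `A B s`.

Answer: 6 10 5

Derivation:
A = 26^18 mod 29  (bits of 18 = 10010)
  bit 0 = 1: r = r^2 * 26 mod 29 = 1^2 * 26 = 1*26 = 26
  bit 1 = 0: r = r^2 mod 29 = 26^2 = 9
  bit 2 = 0: r = r^2 mod 29 = 9^2 = 23
  bit 3 = 1: r = r^2 * 26 mod 29 = 23^2 * 26 = 7*26 = 8
  bit 4 = 0: r = r^2 mod 29 = 8^2 = 6
  -> A = 6
B = 26^13 mod 29  (bits of 13 = 1101)
  bit 0 = 1: r = r^2 * 26 mod 29 = 1^2 * 26 = 1*26 = 26
  bit 1 = 1: r = r^2 * 26 mod 29 = 26^2 * 26 = 9*26 = 2
  bit 2 = 0: r = r^2 mod 29 = 2^2 = 4
  bit 3 = 1: r = r^2 * 26 mod 29 = 4^2 * 26 = 16*26 = 10
  -> B = 10
s = B^a = 10^18 mod 29  (bits of 18 = 10010)
  bit 0 = 1: r = r^2 * 10 mod 29 = 1^2 * 10 = 1*10 = 10
  bit 1 = 0: r = r^2 mod 29 = 10^2 = 13
  bit 2 = 0: r = r^2 mod 29 = 13^2 = 24
  bit 3 = 1: r = r^2 * 10 mod 29 = 24^2 * 10 = 25*10 = 18
  bit 4 = 0: r = r^2 mod 29 = 18^2 = 5
  -> s = B^a = 5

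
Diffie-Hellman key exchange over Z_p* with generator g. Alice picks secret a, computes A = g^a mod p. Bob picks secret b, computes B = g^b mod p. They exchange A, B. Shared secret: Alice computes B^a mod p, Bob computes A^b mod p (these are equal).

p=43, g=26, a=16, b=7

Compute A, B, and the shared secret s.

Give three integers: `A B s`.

A = 26^16 mod 43  (bits of 16 = 10000)
  bit 0 = 1: r = r^2 * 26 mod 43 = 1^2 * 26 = 1*26 = 26
  bit 1 = 0: r = r^2 mod 43 = 26^2 = 31
  bit 2 = 0: r = r^2 mod 43 = 31^2 = 15
  bit 3 = 0: r = r^2 mod 43 = 15^2 = 10
  bit 4 = 0: r = r^2 mod 43 = 10^2 = 14
  -> A = 14
B = 26^7 mod 43  (bits of 7 = 111)
  bit 0 = 1: r = r^2 * 26 mod 43 = 1^2 * 26 = 1*26 = 26
  bit 1 = 1: r = r^2 * 26 mod 43 = 26^2 * 26 = 31*26 = 32
  bit 2 = 1: r = r^2 * 26 mod 43 = 32^2 * 26 = 35*26 = 7
  -> B = 7
s = B^a = 7^16 mod 43  (bits of 16 = 10000)
  bit 0 = 1: r = r^2 * 7 mod 43 = 1^2 * 7 = 1*7 = 7
  bit 1 = 0: r = r^2 mod 43 = 7^2 = 6
  bit 2 = 0: r = r^2 mod 43 = 6^2 = 36
  bit 3 = 0: r = r^2 mod 43 = 36^2 = 6
  bit 4 = 0: r = r^2 mod 43 = 6^2 = 36
  -> s = B^a = 36

Answer: 14 7 36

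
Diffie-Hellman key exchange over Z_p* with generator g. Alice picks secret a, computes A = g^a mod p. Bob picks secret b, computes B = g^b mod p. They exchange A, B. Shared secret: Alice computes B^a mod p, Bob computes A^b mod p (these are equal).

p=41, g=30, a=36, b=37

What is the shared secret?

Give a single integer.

A = 30^36 mod 41  (bits of 36 = 100100)
  bit 0 = 1: r = r^2 * 30 mod 41 = 1^2 * 30 = 1*30 = 30
  bit 1 = 0: r = r^2 mod 41 = 30^2 = 39
  bit 2 = 0: r = r^2 mod 41 = 39^2 = 4
  bit 3 = 1: r = r^2 * 30 mod 41 = 4^2 * 30 = 16*30 = 29
  bit 4 = 0: r = r^2 mod 41 = 29^2 = 21
  bit 5 = 0: r = r^2 mod 41 = 21^2 = 31
  -> A = 31
B = 30^37 mod 41  (bits of 37 = 100101)
  bit 0 = 1: r = r^2 * 30 mod 41 = 1^2 * 30 = 1*30 = 30
  bit 1 = 0: r = r^2 mod 41 = 30^2 = 39
  bit 2 = 0: r = r^2 mod 41 = 39^2 = 4
  bit 3 = 1: r = r^2 * 30 mod 41 = 4^2 * 30 = 16*30 = 29
  bit 4 = 0: r = r^2 mod 41 = 29^2 = 21
  bit 5 = 1: r = r^2 * 30 mod 41 = 21^2 * 30 = 31*30 = 28
  -> B = 28
s = B^a = 28^36 mod 41  (bits of 36 = 100100)
  bit 0 = 1: r = r^2 * 28 mod 41 = 1^2 * 28 = 1*28 = 28
  bit 1 = 0: r = r^2 mod 41 = 28^2 = 5
  bit 2 = 0: r = r^2 mod 41 = 5^2 = 25
  bit 3 = 1: r = r^2 * 28 mod 41 = 25^2 * 28 = 10*28 = 34
  bit 4 = 0: r = r^2 mod 41 = 34^2 = 8
  bit 5 = 0: r = r^2 mod 41 = 8^2 = 23
  -> s = B^a = 23

Answer: 23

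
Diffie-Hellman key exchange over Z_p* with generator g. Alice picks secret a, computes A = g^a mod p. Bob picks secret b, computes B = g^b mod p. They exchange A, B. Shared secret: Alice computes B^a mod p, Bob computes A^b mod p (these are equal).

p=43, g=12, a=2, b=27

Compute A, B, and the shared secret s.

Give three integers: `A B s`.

A = 12^2 mod 43  (bits of 2 = 10)
  bit 0 = 1: r = r^2 * 12 mod 43 = 1^2 * 12 = 1*12 = 12
  bit 1 = 0: r = r^2 mod 43 = 12^2 = 15
  -> A = 15
B = 12^27 mod 43  (bits of 27 = 11011)
  bit 0 = 1: r = r^2 * 12 mod 43 = 1^2 * 12 = 1*12 = 12
  bit 1 = 1: r = r^2 * 12 mod 43 = 12^2 * 12 = 15*12 = 8
  bit 2 = 0: r = r^2 mod 43 = 8^2 = 21
  bit 3 = 1: r = r^2 * 12 mod 43 = 21^2 * 12 = 11*12 = 3
  bit 4 = 1: r = r^2 * 12 mod 43 = 3^2 * 12 = 9*12 = 22
  -> B = 22
s = B^a = 22^2 mod 43  (bits of 2 = 10)
  bit 0 = 1: r = r^2 * 22 mod 43 = 1^2 * 22 = 1*22 = 22
  bit 1 = 0: r = r^2 mod 43 = 22^2 = 11
  -> s = B^a = 11

Answer: 15 22 11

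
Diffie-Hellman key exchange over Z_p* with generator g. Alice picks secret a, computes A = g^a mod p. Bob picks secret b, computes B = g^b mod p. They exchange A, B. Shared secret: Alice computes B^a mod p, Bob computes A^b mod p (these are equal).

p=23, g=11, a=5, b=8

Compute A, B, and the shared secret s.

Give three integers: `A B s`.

A = 11^5 mod 23  (bits of 5 = 101)
  bit 0 = 1: r = r^2 * 11 mod 23 = 1^2 * 11 = 1*11 = 11
  bit 1 = 0: r = r^2 mod 23 = 11^2 = 6
  bit 2 = 1: r = r^2 * 11 mod 23 = 6^2 * 11 = 13*11 = 5
  -> A = 5
B = 11^8 mod 23  (bits of 8 = 1000)
  bit 0 = 1: r = r^2 * 11 mod 23 = 1^2 * 11 = 1*11 = 11
  bit 1 = 0: r = r^2 mod 23 = 11^2 = 6
  bit 2 = 0: r = r^2 mod 23 = 6^2 = 13
  bit 3 = 0: r = r^2 mod 23 = 13^2 = 8
  -> B = 8
s = B^a = 8^5 mod 23  (bits of 5 = 101)
  bit 0 = 1: r = r^2 * 8 mod 23 = 1^2 * 8 = 1*8 = 8
  bit 1 = 0: r = r^2 mod 23 = 8^2 = 18
  bit 2 = 1: r = r^2 * 8 mod 23 = 18^2 * 8 = 2*8 = 16
  -> s = B^a = 16

Answer: 5 8 16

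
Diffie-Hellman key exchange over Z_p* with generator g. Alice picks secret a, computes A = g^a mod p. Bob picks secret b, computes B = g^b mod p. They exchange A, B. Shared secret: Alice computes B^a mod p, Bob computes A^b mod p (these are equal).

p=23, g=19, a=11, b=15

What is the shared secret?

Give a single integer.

Answer: 22

Derivation:
A = 19^11 mod 23  (bits of 11 = 1011)
  bit 0 = 1: r = r^2 * 19 mod 23 = 1^2 * 19 = 1*19 = 19
  bit 1 = 0: r = r^2 mod 23 = 19^2 = 16
  bit 2 = 1: r = r^2 * 19 mod 23 = 16^2 * 19 = 3*19 = 11
  bit 3 = 1: r = r^2 * 19 mod 23 = 11^2 * 19 = 6*19 = 22
  -> A = 22
B = 19^15 mod 23  (bits of 15 = 1111)
  bit 0 = 1: r = r^2 * 19 mod 23 = 1^2 * 19 = 1*19 = 19
  bit 1 = 1: r = r^2 * 19 mod 23 = 19^2 * 19 = 16*19 = 5
  bit 2 = 1: r = r^2 * 19 mod 23 = 5^2 * 19 = 2*19 = 15
  bit 3 = 1: r = r^2 * 19 mod 23 = 15^2 * 19 = 18*19 = 20
  -> B = 20
s = B^a = 20^11 mod 23  (bits of 11 = 1011)
  bit 0 = 1: r = r^2 * 20 mod 23 = 1^2 * 20 = 1*20 = 20
  bit 1 = 0: r = r^2 mod 23 = 20^2 = 9
  bit 2 = 1: r = r^2 * 20 mod 23 = 9^2 * 20 = 12*20 = 10
  bit 3 = 1: r = r^2 * 20 mod 23 = 10^2 * 20 = 8*20 = 22
  -> s = B^a = 22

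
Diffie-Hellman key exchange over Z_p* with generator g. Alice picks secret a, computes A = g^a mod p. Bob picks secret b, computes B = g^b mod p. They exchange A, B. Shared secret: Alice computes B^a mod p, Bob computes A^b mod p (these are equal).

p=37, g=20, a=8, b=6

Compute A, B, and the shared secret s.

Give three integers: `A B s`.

Answer: 33 27 26

Derivation:
A = 20^8 mod 37  (bits of 8 = 1000)
  bit 0 = 1: r = r^2 * 20 mod 37 = 1^2 * 20 = 1*20 = 20
  bit 1 = 0: r = r^2 mod 37 = 20^2 = 30
  bit 2 = 0: r = r^2 mod 37 = 30^2 = 12
  bit 3 = 0: r = r^2 mod 37 = 12^2 = 33
  -> A = 33
B = 20^6 mod 37  (bits of 6 = 110)
  bit 0 = 1: r = r^2 * 20 mod 37 = 1^2 * 20 = 1*20 = 20
  bit 1 = 1: r = r^2 * 20 mod 37 = 20^2 * 20 = 30*20 = 8
  bit 2 = 0: r = r^2 mod 37 = 8^2 = 27
  -> B = 27
s = B^a = 27^8 mod 37  (bits of 8 = 1000)
  bit 0 = 1: r = r^2 * 27 mod 37 = 1^2 * 27 = 1*27 = 27
  bit 1 = 0: r = r^2 mod 37 = 27^2 = 26
  bit 2 = 0: r = r^2 mod 37 = 26^2 = 10
  bit 3 = 0: r = r^2 mod 37 = 10^2 = 26
  -> s = B^a = 26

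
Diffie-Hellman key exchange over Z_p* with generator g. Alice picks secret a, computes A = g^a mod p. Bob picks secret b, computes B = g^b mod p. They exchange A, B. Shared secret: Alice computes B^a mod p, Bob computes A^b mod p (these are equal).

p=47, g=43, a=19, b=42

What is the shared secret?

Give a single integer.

A = 43^19 mod 47  (bits of 19 = 10011)
  bit 0 = 1: r = r^2 * 43 mod 47 = 1^2 * 43 = 1*43 = 43
  bit 1 = 0: r = r^2 mod 47 = 43^2 = 16
  bit 2 = 0: r = r^2 mod 47 = 16^2 = 21
  bit 3 = 1: r = r^2 * 43 mod 47 = 21^2 * 43 = 18*43 = 22
  bit 4 = 1: r = r^2 * 43 mod 47 = 22^2 * 43 = 14*43 = 38
  -> A = 38
B = 43^42 mod 47  (bits of 42 = 101010)
  bit 0 = 1: r = r^2 * 43 mod 47 = 1^2 * 43 = 1*43 = 43
  bit 1 = 0: r = r^2 mod 47 = 43^2 = 16
  bit 2 = 1: r = r^2 * 43 mod 47 = 16^2 * 43 = 21*43 = 10
  bit 3 = 0: r = r^2 mod 47 = 10^2 = 6
  bit 4 = 1: r = r^2 * 43 mod 47 = 6^2 * 43 = 36*43 = 44
  bit 5 = 0: r = r^2 mod 47 = 44^2 = 9
  -> B = 9
s = B^a = 9^19 mod 47  (bits of 19 = 10011)
  bit 0 = 1: r = r^2 * 9 mod 47 = 1^2 * 9 = 1*9 = 9
  bit 1 = 0: r = r^2 mod 47 = 9^2 = 34
  bit 2 = 0: r = r^2 mod 47 = 34^2 = 28
  bit 3 = 1: r = r^2 * 9 mod 47 = 28^2 * 9 = 32*9 = 6
  bit 4 = 1: r = r^2 * 9 mod 47 = 6^2 * 9 = 36*9 = 42
  -> s = B^a = 42

Answer: 42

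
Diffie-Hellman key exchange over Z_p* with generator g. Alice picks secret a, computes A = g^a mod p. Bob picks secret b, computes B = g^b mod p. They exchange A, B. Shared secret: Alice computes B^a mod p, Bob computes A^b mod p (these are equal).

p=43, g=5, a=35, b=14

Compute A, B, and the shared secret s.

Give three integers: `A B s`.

A = 5^35 mod 43  (bits of 35 = 100011)
  bit 0 = 1: r = r^2 * 5 mod 43 = 1^2 * 5 = 1*5 = 5
  bit 1 = 0: r = r^2 mod 43 = 5^2 = 25
  bit 2 = 0: r = r^2 mod 43 = 25^2 = 23
  bit 3 = 0: r = r^2 mod 43 = 23^2 = 13
  bit 4 = 1: r = r^2 * 5 mod 43 = 13^2 * 5 = 40*5 = 28
  bit 5 = 1: r = r^2 * 5 mod 43 = 28^2 * 5 = 10*5 = 7
  -> A = 7
B = 5^14 mod 43  (bits of 14 = 1110)
  bit 0 = 1: r = r^2 * 5 mod 43 = 1^2 * 5 = 1*5 = 5
  bit 1 = 1: r = r^2 * 5 mod 43 = 5^2 * 5 = 25*5 = 39
  bit 2 = 1: r = r^2 * 5 mod 43 = 39^2 * 5 = 16*5 = 37
  bit 3 = 0: r = r^2 mod 43 = 37^2 = 36
  -> B = 36
s = B^a = 36^35 mod 43  (bits of 35 = 100011)
  bit 0 = 1: r = r^2 * 36 mod 43 = 1^2 * 36 = 1*36 = 36
  bit 1 = 0: r = r^2 mod 43 = 36^2 = 6
  bit 2 = 0: r = r^2 mod 43 = 6^2 = 36
  bit 3 = 0: r = r^2 mod 43 = 36^2 = 6
  bit 4 = 1: r = r^2 * 36 mod 43 = 6^2 * 36 = 36*36 = 6
  bit 5 = 1: r = r^2 * 36 mod 43 = 6^2 * 36 = 36*36 = 6
  -> s = B^a = 6

Answer: 7 36 6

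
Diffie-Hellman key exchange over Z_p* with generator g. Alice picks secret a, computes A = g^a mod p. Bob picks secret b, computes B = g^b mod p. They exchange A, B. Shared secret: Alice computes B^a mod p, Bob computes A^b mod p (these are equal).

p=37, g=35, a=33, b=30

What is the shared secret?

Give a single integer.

A = 35^33 mod 37  (bits of 33 = 100001)
  bit 0 = 1: r = r^2 * 35 mod 37 = 1^2 * 35 = 1*35 = 35
  bit 1 = 0: r = r^2 mod 37 = 35^2 = 4
  bit 2 = 0: r = r^2 mod 37 = 4^2 = 16
  bit 3 = 0: r = r^2 mod 37 = 16^2 = 34
  bit 4 = 0: r = r^2 mod 37 = 34^2 = 9
  bit 5 = 1: r = r^2 * 35 mod 37 = 9^2 * 35 = 7*35 = 23
  -> A = 23
B = 35^30 mod 37  (bits of 30 = 11110)
  bit 0 = 1: r = r^2 * 35 mod 37 = 1^2 * 35 = 1*35 = 35
  bit 1 = 1: r = r^2 * 35 mod 37 = 35^2 * 35 = 4*35 = 29
  bit 2 = 1: r = r^2 * 35 mod 37 = 29^2 * 35 = 27*35 = 20
  bit 3 = 1: r = r^2 * 35 mod 37 = 20^2 * 35 = 30*35 = 14
  bit 4 = 0: r = r^2 mod 37 = 14^2 = 11
  -> B = 11
s = B^a = 11^33 mod 37  (bits of 33 = 100001)
  bit 0 = 1: r = r^2 * 11 mod 37 = 1^2 * 11 = 1*11 = 11
  bit 1 = 0: r = r^2 mod 37 = 11^2 = 10
  bit 2 = 0: r = r^2 mod 37 = 10^2 = 26
  bit 3 = 0: r = r^2 mod 37 = 26^2 = 10
  bit 4 = 0: r = r^2 mod 37 = 10^2 = 26
  bit 5 = 1: r = r^2 * 11 mod 37 = 26^2 * 11 = 10*11 = 36
  -> s = B^a = 36

Answer: 36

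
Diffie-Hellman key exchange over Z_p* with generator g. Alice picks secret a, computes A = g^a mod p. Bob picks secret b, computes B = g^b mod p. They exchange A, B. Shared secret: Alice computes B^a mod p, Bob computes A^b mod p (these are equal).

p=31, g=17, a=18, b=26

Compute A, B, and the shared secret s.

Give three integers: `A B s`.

A = 17^18 mod 31  (bits of 18 = 10010)
  bit 0 = 1: r = r^2 * 17 mod 31 = 1^2 * 17 = 1*17 = 17
  bit 1 = 0: r = r^2 mod 31 = 17^2 = 10
  bit 2 = 0: r = r^2 mod 31 = 10^2 = 7
  bit 3 = 1: r = r^2 * 17 mod 31 = 7^2 * 17 = 18*17 = 27
  bit 4 = 0: r = r^2 mod 31 = 27^2 = 16
  -> A = 16
B = 17^26 mod 31  (bits of 26 = 11010)
  bit 0 = 1: r = r^2 * 17 mod 31 = 1^2 * 17 = 1*17 = 17
  bit 1 = 1: r = r^2 * 17 mod 31 = 17^2 * 17 = 10*17 = 15
  bit 2 = 0: r = r^2 mod 31 = 15^2 = 8
  bit 3 = 1: r = r^2 * 17 mod 31 = 8^2 * 17 = 2*17 = 3
  bit 4 = 0: r = r^2 mod 31 = 3^2 = 9
  -> B = 9
s = B^a = 9^18 mod 31  (bits of 18 = 10010)
  bit 0 = 1: r = r^2 * 9 mod 31 = 1^2 * 9 = 1*9 = 9
  bit 1 = 0: r = r^2 mod 31 = 9^2 = 19
  bit 2 = 0: r = r^2 mod 31 = 19^2 = 20
  bit 3 = 1: r = r^2 * 9 mod 31 = 20^2 * 9 = 28*9 = 4
  bit 4 = 0: r = r^2 mod 31 = 4^2 = 16
  -> s = B^a = 16

Answer: 16 9 16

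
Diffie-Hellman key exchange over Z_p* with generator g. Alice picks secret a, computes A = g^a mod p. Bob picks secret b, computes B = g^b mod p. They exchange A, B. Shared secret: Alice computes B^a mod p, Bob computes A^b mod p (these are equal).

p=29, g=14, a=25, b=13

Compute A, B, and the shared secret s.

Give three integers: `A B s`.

Answer: 21 2 11

Derivation:
A = 14^25 mod 29  (bits of 25 = 11001)
  bit 0 = 1: r = r^2 * 14 mod 29 = 1^2 * 14 = 1*14 = 14
  bit 1 = 1: r = r^2 * 14 mod 29 = 14^2 * 14 = 22*14 = 18
  bit 2 = 0: r = r^2 mod 29 = 18^2 = 5
  bit 3 = 0: r = r^2 mod 29 = 5^2 = 25
  bit 4 = 1: r = r^2 * 14 mod 29 = 25^2 * 14 = 16*14 = 21
  -> A = 21
B = 14^13 mod 29  (bits of 13 = 1101)
  bit 0 = 1: r = r^2 * 14 mod 29 = 1^2 * 14 = 1*14 = 14
  bit 1 = 1: r = r^2 * 14 mod 29 = 14^2 * 14 = 22*14 = 18
  bit 2 = 0: r = r^2 mod 29 = 18^2 = 5
  bit 3 = 1: r = r^2 * 14 mod 29 = 5^2 * 14 = 25*14 = 2
  -> B = 2
s = B^a = 2^25 mod 29  (bits of 25 = 11001)
  bit 0 = 1: r = r^2 * 2 mod 29 = 1^2 * 2 = 1*2 = 2
  bit 1 = 1: r = r^2 * 2 mod 29 = 2^2 * 2 = 4*2 = 8
  bit 2 = 0: r = r^2 mod 29 = 8^2 = 6
  bit 3 = 0: r = r^2 mod 29 = 6^2 = 7
  bit 4 = 1: r = r^2 * 2 mod 29 = 7^2 * 2 = 20*2 = 11
  -> s = B^a = 11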